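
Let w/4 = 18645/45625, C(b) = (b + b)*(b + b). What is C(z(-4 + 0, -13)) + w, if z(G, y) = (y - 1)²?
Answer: 1402198916/9125 ≈ 1.5367e+5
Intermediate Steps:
z(G, y) = (-1 + y)²
C(b) = 4*b² (C(b) = (2*b)*(2*b) = 4*b²)
w = 14916/9125 (w = 4*(18645/45625) = 4*(18645*(1/45625)) = 4*(3729/9125) = 14916/9125 ≈ 1.6346)
C(z(-4 + 0, -13)) + w = 4*((-1 - 13)²)² + 14916/9125 = 4*((-14)²)² + 14916/9125 = 4*196² + 14916/9125 = 4*38416 + 14916/9125 = 153664 + 14916/9125 = 1402198916/9125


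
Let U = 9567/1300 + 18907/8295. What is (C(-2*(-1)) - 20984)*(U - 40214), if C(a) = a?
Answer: 3332093251709/3950 ≈ 8.4357e+8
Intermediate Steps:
U = 2969639/308100 (U = 9567*(1/1300) + 18907*(1/8295) = 9567/1300 + 2701/1185 = 2969639/308100 ≈ 9.6385)
(C(-2*(-1)) - 20984)*(U - 40214) = (-2*(-1) - 20984)*(2969639/308100 - 40214) = (2 - 20984)*(-12386963761/308100) = -20982*(-12386963761/308100) = 3332093251709/3950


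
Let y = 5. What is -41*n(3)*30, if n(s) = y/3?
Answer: -2050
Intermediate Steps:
n(s) = 5/3
-41*n(3)*30 = -41*5/3*30 = -205/3*30 = -2050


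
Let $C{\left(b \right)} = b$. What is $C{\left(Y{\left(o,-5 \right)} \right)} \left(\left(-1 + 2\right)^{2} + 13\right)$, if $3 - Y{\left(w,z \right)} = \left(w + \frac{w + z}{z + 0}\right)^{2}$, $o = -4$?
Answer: $- \frac{644}{25} \approx -25.76$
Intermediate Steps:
$Y{\left(w,z \right)} = 3 - \left(w + \frac{w + z}{z}\right)^{2}$ ($Y{\left(w,z \right)} = 3 - \left(w + \frac{w + z}{z + 0}\right)^{2} = 3 - \left(w + \frac{w + z}{z}\right)^{2}$)
$C{\left(Y{\left(o,-5 \right)} \right)} \left(\left(-1 + 2\right)^{2} + 13\right) = \left(3 - \frac{\left(-4 - 5 - -20\right)^{2}}{25}\right) \left(\left(-1 + 2\right)^{2} + 13\right) = \left(3 - \frac{\left(-4 - 5 + 20\right)^{2}}{25}\right) \left(1^{2} + 13\right) = \left(3 - \frac{11^{2}}{25}\right) \left(1 + 13\right) = \left(3 - \frac{1}{25} \cdot 121\right) 14 = \left(3 - \frac{121}{25}\right) 14 = \left(- \frac{46}{25}\right) 14 = - \frac{644}{25}$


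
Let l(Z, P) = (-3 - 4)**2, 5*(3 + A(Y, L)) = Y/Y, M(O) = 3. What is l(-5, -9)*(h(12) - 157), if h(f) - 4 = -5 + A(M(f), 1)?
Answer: -39396/5 ≈ -7879.2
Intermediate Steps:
A(Y, L) = -14/5 (A(Y, L) = -3 + (Y/Y)/5 = -3 + (1/5)*1 = -3 + 1/5 = -14/5)
l(Z, P) = 49 (l(Z, P) = (-7)**2 = 49)
h(f) = -19/5 (h(f) = 4 + (-5 - 14/5) = 4 - 39/5 = -19/5)
l(-5, -9)*(h(12) - 157) = 49*(-19/5 - 157) = 49*(-804/5) = -39396/5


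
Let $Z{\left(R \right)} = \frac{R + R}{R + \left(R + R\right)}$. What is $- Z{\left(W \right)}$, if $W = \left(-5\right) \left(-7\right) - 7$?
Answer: $- \frac{2}{3} \approx -0.66667$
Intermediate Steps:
$W = 28$ ($W = 35 - 7 = 28$)
$Z{\left(R \right)} = \frac{2}{3}$ ($Z{\left(R \right)} = \frac{2 R}{R + 2 R} = \frac{2 R}{3 R} = 2 R \frac{1}{3 R} = \frac{2}{3}$)
$- Z{\left(W \right)} = \left(-1\right) \frac{2}{3} = - \frac{2}{3}$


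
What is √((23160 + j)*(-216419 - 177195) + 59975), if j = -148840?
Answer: √49469467495 ≈ 2.2242e+5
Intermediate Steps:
√((23160 + j)*(-216419 - 177195) + 59975) = √((23160 - 148840)*(-216419 - 177195) + 59975) = √(-125680*(-393614) + 59975) = √(49469407520 + 59975) = √49469467495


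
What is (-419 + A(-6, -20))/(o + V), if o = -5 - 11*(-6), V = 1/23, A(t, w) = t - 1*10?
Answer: -3335/468 ≈ -7.1261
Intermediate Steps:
A(t, w) = -10 + t (A(t, w) = t - 10 = -10 + t)
V = 1/23 ≈ 0.043478
o = 61 (o = -5 + 66 = 61)
(-419 + A(-6, -20))/(o + V) = (-419 + (-10 - 6))/(61 + 1/23) = (-419 - 16)/(1404/23) = -435*23/1404 = -3335/468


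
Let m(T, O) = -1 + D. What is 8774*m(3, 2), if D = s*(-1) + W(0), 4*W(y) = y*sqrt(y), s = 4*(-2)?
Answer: 61418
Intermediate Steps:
s = -8
W(y) = y**(3/2)/4 (W(y) = (y*sqrt(y))/4 = y**(3/2)/4)
D = 8 (D = -8*(-1) + 0**(3/2)/4 = 8 + (1/4)*0 = 8 + 0 = 8)
m(T, O) = 7 (m(T, O) = -1 + 8 = 7)
8774*m(3, 2) = 8774*7 = 61418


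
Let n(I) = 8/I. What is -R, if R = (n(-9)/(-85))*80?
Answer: -128/153 ≈ -0.83660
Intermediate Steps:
R = 128/153 (R = ((8/(-9))/(-85))*80 = ((8*(-⅑))*(-1/85))*80 = -8/9*(-1/85)*80 = (8/765)*80 = 128/153 ≈ 0.83660)
-R = -1*128/153 = -128/153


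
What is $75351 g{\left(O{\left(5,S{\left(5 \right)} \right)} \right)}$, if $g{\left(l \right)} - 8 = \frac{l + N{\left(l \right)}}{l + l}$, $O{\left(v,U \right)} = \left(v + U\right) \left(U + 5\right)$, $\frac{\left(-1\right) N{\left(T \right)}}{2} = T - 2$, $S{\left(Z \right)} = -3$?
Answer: $602808$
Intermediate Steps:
$N{\left(T \right)} = 4 - 2 T$ ($N{\left(T \right)} = - 2 \left(T - 2\right) = - 2 \left(-2 + T\right) = 4 - 2 T$)
$O{\left(v,U \right)} = \left(5 + U\right) \left(U + v\right)$ ($O{\left(v,U \right)} = \left(U + v\right) \left(5 + U\right) = \left(5 + U\right) \left(U + v\right)$)
$g{\left(l \right)} = 8 + \frac{4 - l}{2 l}$ ($g{\left(l \right)} = 8 + \frac{l - \left(-4 + 2 l\right)}{l + l} = 8 + \frac{4 - l}{2 l}$)
$75351 g{\left(O{\left(5,S{\left(5 \right)} \right)} \right)} = 75351 \left(\frac{15}{2} + \frac{2}{\left(-3\right)^{2} + 5 \left(-3\right) + 5 \cdot 5 - 15}\right) = 75351 \left(\frac{15}{2} + \frac{2}{9 - 15 + 25 - 15}\right) = 75351 \left(\frac{15}{2} + \frac{2}{4}\right) = 75351 \left(\frac{15}{2} + 2 \cdot \frac{1}{4}\right) = 75351 \left(\frac{15}{2} + \frac{1}{2}\right) = 75351 \cdot 8 = 602808$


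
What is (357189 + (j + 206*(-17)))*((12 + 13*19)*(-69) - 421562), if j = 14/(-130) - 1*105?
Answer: -10099410859359/65 ≈ -1.5538e+11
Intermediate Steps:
j = -6832/65 (j = 14*(-1/130) - 105 = -7/65 - 105 = -6832/65 ≈ -105.11)
(357189 + (j + 206*(-17)))*((12 + 13*19)*(-69) - 421562) = (357189 + (-6832/65 + 206*(-17)))*((12 + 13*19)*(-69) - 421562) = (357189 + (-6832/65 - 3502))*((12 + 247)*(-69) - 421562) = (357189 - 234462/65)*(259*(-69) - 421562) = 22982823*(-17871 - 421562)/65 = (22982823/65)*(-439433) = -10099410859359/65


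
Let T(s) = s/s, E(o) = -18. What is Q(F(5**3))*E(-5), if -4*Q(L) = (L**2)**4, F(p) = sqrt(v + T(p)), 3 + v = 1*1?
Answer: 9/2 ≈ 4.5000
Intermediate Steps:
v = -2 (v = -3 + 1*1 = -3 + 1 = -2)
T(s) = 1
F(p) = I (F(p) = sqrt(-2 + 1) = sqrt(-1) = I)
Q(L) = -L**8/4
Q(F(5**3))*E(-5) = -I**8/4*(-18) = -1/4*1*(-18) = -1/4*(-18) = 9/2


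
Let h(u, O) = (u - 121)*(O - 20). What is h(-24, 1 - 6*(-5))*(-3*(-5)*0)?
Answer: 0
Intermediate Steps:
h(u, O) = (-121 + u)*(-20 + O)
h(-24, 1 - 6*(-5))*(-3*(-5)*0) = (2420 - 121*(1 - 6*(-5)) - 20*(-24) + (1 - 6*(-5))*(-24))*(-3*(-5)*0) = (2420 - 121*(1 + 30) + 480 + (1 + 30)*(-24))*(15*0) = (2420 - 121*31 + 480 + 31*(-24))*0 = (2420 - 3751 + 480 - 744)*0 = -1595*0 = 0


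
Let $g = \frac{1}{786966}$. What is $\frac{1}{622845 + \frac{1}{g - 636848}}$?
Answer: $\frac{501177723167}{312156038985163149} \approx 1.6055 \cdot 10^{-6}$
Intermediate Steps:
$g = \frac{1}{786966} \approx 1.2707 \cdot 10^{-6}$
$\frac{1}{622845 + \frac{1}{g - 636848}} = \frac{1}{622845 + \frac{1}{\frac{1}{786966} - 636848}} = \frac{1}{622845 + \frac{1}{- \frac{501177723167}{786966}}} = \frac{1}{622845 - \frac{786966}{501177723167}} = \frac{1}{\frac{312156038985163149}{501177723167}} = \frac{501177723167}{312156038985163149}$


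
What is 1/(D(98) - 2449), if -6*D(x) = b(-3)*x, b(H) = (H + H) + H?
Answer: -1/2302 ≈ -0.00043440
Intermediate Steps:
b(H) = 3*H (b(H) = 2*H + H = 3*H)
D(x) = 3*x/2 (D(x) = -3*(-3)*x/6 = -(-3)*x/2 = 3*x/2)
1/(D(98) - 2449) = 1/((3/2)*98 - 2449) = 1/(147 - 2449) = 1/(-2302) = -1/2302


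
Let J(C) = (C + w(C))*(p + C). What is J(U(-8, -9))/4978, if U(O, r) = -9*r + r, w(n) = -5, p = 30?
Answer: 3417/2489 ≈ 1.3728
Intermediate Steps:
U(O, r) = -8*r
J(C) = (-5 + C)*(30 + C) (J(C) = (C - 5)*(30 + C) = (-5 + C)*(30 + C))
J(U(-8, -9))/4978 = (-150 + (-8*(-9))**2 + 25*(-8*(-9)))/4978 = (-150 + 72**2 + 25*72)*(1/4978) = (-150 + 5184 + 1800)*(1/4978) = 6834*(1/4978) = 3417/2489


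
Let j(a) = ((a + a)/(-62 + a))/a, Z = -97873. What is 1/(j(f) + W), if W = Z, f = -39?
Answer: -101/9885175 ≈ -1.0217e-5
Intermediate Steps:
W = -97873
j(a) = 2/(-62 + a) (j(a) = ((2*a)/(-62 + a))/a = (2*a/(-62 + a))/a = 2/(-62 + a))
1/(j(f) + W) = 1/(2/(-62 - 39) - 97873) = 1/(2/(-101) - 97873) = 1/(2*(-1/101) - 97873) = 1/(-2/101 - 97873) = 1/(-9885175/101) = -101/9885175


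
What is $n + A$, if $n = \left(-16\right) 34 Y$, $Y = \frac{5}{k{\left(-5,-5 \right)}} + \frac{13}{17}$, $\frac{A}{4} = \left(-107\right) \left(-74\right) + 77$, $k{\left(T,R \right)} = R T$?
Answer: $\frac{157276}{5} \approx 31455.0$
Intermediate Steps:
$A = 31980$ ($A = 4 \left(\left(-107\right) \left(-74\right) + 77\right) = 4 \left(7918 + 77\right) = 4 \cdot 7995 = 31980$)
$Y = \frac{82}{85}$ ($Y = \frac{5}{\left(-5\right) \left(-5\right)} + \frac{13}{17} = \frac{5}{25} + 13 \cdot \frac{1}{17} = 5 \cdot \frac{1}{25} + \frac{13}{17} = \frac{1}{5} + \frac{13}{17} = \frac{82}{85} \approx 0.96471$)
$n = - \frac{2624}{5}$ ($n = \left(-16\right) 34 \cdot \frac{82}{85} = \left(-544\right) \frac{82}{85} = - \frac{2624}{5} \approx -524.8$)
$n + A = - \frac{2624}{5} + 31980 = \frac{157276}{5}$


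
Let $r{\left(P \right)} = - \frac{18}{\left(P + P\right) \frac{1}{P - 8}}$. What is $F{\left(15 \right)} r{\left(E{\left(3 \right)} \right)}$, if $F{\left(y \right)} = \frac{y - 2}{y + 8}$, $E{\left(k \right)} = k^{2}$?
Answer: $- \frac{13}{23} \approx -0.56522$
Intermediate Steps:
$r{\left(P \right)} = - \frac{9 \left(-8 + P\right)}{P}$ ($r{\left(P \right)} = - \frac{18}{2 P \frac{1}{-8 + P}} = - 18 \frac{-8 + P}{2 P} = - \frac{9 \left(-8 + P\right)}{P}$)
$F{\left(y \right)} = \frac{-2 + y}{8 + y}$
$F{\left(15 \right)} r{\left(E{\left(3 \right)} \right)} = \frac{-2 + 15}{8 + 15} \left(-9 + \frac{72}{3^{2}}\right) = \frac{1}{23} \cdot 13 \left(-9 + \frac{72}{9}\right) = \frac{1}{23} \cdot 13 \left(-9 + 72 \cdot \frac{1}{9}\right) = \frac{13 \left(-9 + 8\right)}{23} = \frac{13}{23} \left(-1\right) = - \frac{13}{23}$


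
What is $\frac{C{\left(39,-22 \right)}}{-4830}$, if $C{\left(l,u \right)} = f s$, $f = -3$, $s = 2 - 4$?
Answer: $- \frac{1}{805} \approx -0.0012422$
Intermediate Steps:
$s = -2$
$C{\left(l,u \right)} = 6$ ($C{\left(l,u \right)} = \left(-3\right) \left(-2\right) = 6$)
$\frac{C{\left(39,-22 \right)}}{-4830} = \frac{6}{-4830} = 6 \left(- \frac{1}{4830}\right) = - \frac{1}{805}$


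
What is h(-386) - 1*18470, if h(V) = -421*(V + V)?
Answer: 306542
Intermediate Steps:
h(V) = -842*V
h(-386) - 1*18470 = -842*(-386) - 1*18470 = 325012 - 18470 = 306542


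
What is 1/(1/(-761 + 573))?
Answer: -188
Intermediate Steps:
1/(1/(-761 + 573)) = 1/(1/(-188)) = 1/(-1/188) = -188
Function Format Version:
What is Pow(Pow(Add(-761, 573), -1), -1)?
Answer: -188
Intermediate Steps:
Pow(Pow(Add(-761, 573), -1), -1) = Pow(Pow(-188, -1), -1) = Pow(Rational(-1, 188), -1) = -188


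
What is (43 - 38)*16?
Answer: 80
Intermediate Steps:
(43 - 38)*16 = 5*16 = 80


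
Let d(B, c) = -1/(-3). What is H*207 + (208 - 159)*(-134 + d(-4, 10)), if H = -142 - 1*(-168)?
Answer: -3503/3 ≈ -1167.7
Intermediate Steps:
d(B, c) = ⅓ (d(B, c) = -1*(-⅓) = ⅓)
H = 26 (H = -142 + 168 = 26)
H*207 + (208 - 159)*(-134 + d(-4, 10)) = 26*207 + (208 - 159)*(-134 + ⅓) = 5382 + 49*(-401/3) = 5382 - 19649/3 = -3503/3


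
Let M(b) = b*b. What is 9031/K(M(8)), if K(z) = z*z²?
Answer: 9031/262144 ≈ 0.034451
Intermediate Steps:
M(b) = b²
K(z) = z³
9031/K(M(8)) = 9031/((8²)³) = 9031/(64³) = 9031/262144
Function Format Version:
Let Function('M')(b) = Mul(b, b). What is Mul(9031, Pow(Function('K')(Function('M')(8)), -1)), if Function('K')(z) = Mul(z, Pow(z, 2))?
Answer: Rational(9031, 262144) ≈ 0.034451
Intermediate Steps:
Function('M')(b) = Pow(b, 2)
Function('K')(z) = Pow(z, 3)
Mul(9031, Pow(Function('K')(Function('M')(8)), -1)) = Mul(9031, Pow(Pow(Pow(8, 2), 3), -1)) = Mul(9031, Pow(Pow(64, 3), -1)) = Mul(9031, Pow(262144, -1)) = Mul(9031, Rational(1, 262144)) = Rational(9031, 262144)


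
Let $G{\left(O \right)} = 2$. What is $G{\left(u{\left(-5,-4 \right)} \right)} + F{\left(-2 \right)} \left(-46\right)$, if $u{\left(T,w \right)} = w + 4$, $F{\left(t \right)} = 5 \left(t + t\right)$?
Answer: $922$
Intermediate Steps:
$F{\left(t \right)} = 10 t$ ($F{\left(t \right)} = 5 \cdot 2 t = 10 t$)
$u{\left(T,w \right)} = 4 + w$
$G{\left(u{\left(-5,-4 \right)} \right)} + F{\left(-2 \right)} \left(-46\right) = 2 + 10 \left(-2\right) \left(-46\right) = 2 - -920 = 2 + 920 = 922$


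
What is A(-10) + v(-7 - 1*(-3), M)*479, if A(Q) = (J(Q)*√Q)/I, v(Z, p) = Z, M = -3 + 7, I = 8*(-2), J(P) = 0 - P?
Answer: -1916 - 5*I*√10/8 ≈ -1916.0 - 1.9764*I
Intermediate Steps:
J(P) = -P
I = -16
M = 4
A(Q) = Q^(3/2)/16 (A(Q) = ((-Q)*√Q)/(-16) = -Q^(3/2)*(-1/16) = Q^(3/2)/16)
A(-10) + v(-7 - 1*(-3), M)*479 = (-10)^(3/2)/16 + (-7 - 1*(-3))*479 = (-10*I*√10)/16 + (-7 + 3)*479 = -5*I*√10/8 - 4*479 = -5*I*√10/8 - 1916 = -1916 - 5*I*√10/8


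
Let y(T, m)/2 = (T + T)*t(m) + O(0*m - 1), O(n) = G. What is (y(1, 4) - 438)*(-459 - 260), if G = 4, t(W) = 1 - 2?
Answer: 312046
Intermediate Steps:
t(W) = -1
O(n) = 4
y(T, m) = 8 - 4*T (y(T, m) = 2*((T + T)*(-1) + 4) = 2*((2*T)*(-1) + 4) = 2*(-2*T + 4) = 2*(4 - 2*T) = 8 - 4*T)
(y(1, 4) - 438)*(-459 - 260) = ((8 - 4*1) - 438)*(-459 - 260) = ((8 - 4) - 438)*(-719) = (4 - 438)*(-719) = -434*(-719) = 312046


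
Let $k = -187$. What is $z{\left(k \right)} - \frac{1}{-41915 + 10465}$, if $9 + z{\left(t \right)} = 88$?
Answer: $\frac{2484551}{31450} \approx 79.0$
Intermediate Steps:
$z{\left(t \right)} = 79$ ($z{\left(t \right)} = -9 + 88 = 79$)
$z{\left(k \right)} - \frac{1}{-41915 + 10465} = 79 - \frac{1}{-41915 + 10465} = 79 - \frac{1}{-31450} = 79 - - \frac{1}{31450} = 79 + \frac{1}{31450} = \frac{2484551}{31450}$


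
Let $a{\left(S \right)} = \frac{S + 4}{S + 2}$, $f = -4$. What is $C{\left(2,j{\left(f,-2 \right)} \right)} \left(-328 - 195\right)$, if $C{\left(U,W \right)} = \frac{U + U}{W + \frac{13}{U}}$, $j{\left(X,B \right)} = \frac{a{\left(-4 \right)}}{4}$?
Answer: $- \frac{4184}{13} \approx -321.85$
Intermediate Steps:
$a{\left(S \right)} = \frac{4 + S}{2 + S}$
$j{\left(X,B \right)} = 0$ ($j{\left(X,B \right)} = \frac{\frac{1}{2 - 4} \left(4 - 4\right)}{4} = \frac{1}{-2} \cdot 0 \cdot \frac{1}{4} = \left(- \frac{1}{2}\right) 0 \cdot \frac{1}{4} = 0 \cdot \frac{1}{4} = 0$)
$C{\left(U,W \right)} = \frac{2 U}{W + \frac{13}{U}}$
$C{\left(2,j{\left(f,-2 \right)} \right)} \left(-328 - 195\right) = \frac{2 \cdot 2^{2}}{13 + 2 \cdot 0} \left(-328 - 195\right) = 2 \cdot 4 \frac{1}{13 + 0} \left(-523\right) = 2 \cdot 4 \cdot \frac{1}{13} \left(-523\right) = \frac{8}{13} \left(-523\right) = - \frac{4184}{13}$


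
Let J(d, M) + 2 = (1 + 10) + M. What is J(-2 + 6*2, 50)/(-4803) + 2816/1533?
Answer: 4478267/2454333 ≈ 1.8246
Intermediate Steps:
J(d, M) = 9 + M (J(d, M) = -2 + ((1 + 10) + M) = -2 + (11 + M) = 9 + M)
J(-2 + 6*2, 50)/(-4803) + 2816/1533 = (9 + 50)/(-4803) + 2816/1533 = 59*(-1/4803) + 2816*(1/1533) = -59/4803 + 2816/1533 = 4478267/2454333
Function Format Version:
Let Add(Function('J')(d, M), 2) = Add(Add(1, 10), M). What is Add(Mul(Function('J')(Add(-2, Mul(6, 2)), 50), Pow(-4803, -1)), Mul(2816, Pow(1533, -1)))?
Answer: Rational(4478267, 2454333) ≈ 1.8246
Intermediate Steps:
Function('J')(d, M) = Add(9, M) (Function('J')(d, M) = Add(-2, Add(Add(1, 10), M)) = Add(-2, Add(11, M)) = Add(9, M))
Add(Mul(Function('J')(Add(-2, Mul(6, 2)), 50), Pow(-4803, -1)), Mul(2816, Pow(1533, -1))) = Add(Mul(Add(9, 50), Pow(-4803, -1)), Mul(2816, Pow(1533, -1))) = Add(Mul(59, Rational(-1, 4803)), Mul(2816, Rational(1, 1533))) = Add(Rational(-59, 4803), Rational(2816, 1533)) = Rational(4478267, 2454333)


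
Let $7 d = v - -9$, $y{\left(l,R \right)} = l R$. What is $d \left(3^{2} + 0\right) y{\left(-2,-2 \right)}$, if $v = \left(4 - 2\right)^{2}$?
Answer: $\frac{468}{7} \approx 66.857$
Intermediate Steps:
$y{\left(l,R \right)} = R l$
$v = 4$ ($v = 2^{2} = 4$)
$d = \frac{13}{7}$ ($d = \frac{4 - -9}{7} = \frac{4 + 9}{7} = \frac{1}{7} \cdot 13 = \frac{13}{7} \approx 1.8571$)
$d \left(3^{2} + 0\right) y{\left(-2,-2 \right)} = \frac{13 \left(3^{2} + 0\right) \left(\left(-2\right) \left(-2\right)\right)}{7} = \frac{13 \left(9 + 0\right) 4}{7} = \frac{13 \cdot 9 \cdot 4}{7} = \frac{13}{7} \cdot 36 = \frac{468}{7}$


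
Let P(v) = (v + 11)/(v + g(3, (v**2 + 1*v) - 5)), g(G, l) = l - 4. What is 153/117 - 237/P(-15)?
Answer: 286567/26 ≈ 11022.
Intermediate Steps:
g(G, l) = -4 + l
P(v) = (11 + v)/(-9 + v**2 + 2*v) (P(v) = (v + 11)/(v + (-4 + ((v**2 + 1*v) - 5))) = (11 + v)/(v + (-4 + ((v**2 + v) - 5))) = (11 + v)/(v + (-4 + ((v + v**2) - 5))) = (11 + v)/(v + (-4 + (-5 + v + v**2))) = (11 + v)/(v + (-9 + v + v**2)) = (11 + v)/(-9 + v**2 + 2*v))
153/117 - 237/P(-15) = 153/117 - 237*(-9 + (-15)**2 + 2*(-15))/(11 - 15) = 153*(1/117) - 237/(-4/(-9 + 225 - 30)) = 17/13 - 237/(-4/186) = 17/13 - 237/((1/186)*(-4)) = 17/13 - 237/(-2/93) = 17/13 - 237*(-93/2) = 17/13 + 22041/2 = 286567/26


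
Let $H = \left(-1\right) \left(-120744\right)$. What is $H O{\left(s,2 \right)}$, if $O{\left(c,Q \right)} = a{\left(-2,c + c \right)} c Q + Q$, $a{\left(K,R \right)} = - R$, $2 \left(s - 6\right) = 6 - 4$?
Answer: $-23424336$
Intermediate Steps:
$H = 120744$
$s = 7$ ($s = 6 + \frac{6 - 4}{2} = 6 + \frac{1}{2} \cdot 2 = 6 + 1 = 7$)
$O{\left(c,Q \right)} = Q - 2 Q c^{2}$ ($O{\left(c,Q \right)} = - (c + c) c Q + Q = - 2 c c Q + Q = - 2 c^{2} Q + Q = - 2 Q c^{2} + Q = Q - 2 Q c^{2}$)
$H O{\left(s,2 \right)} = 120744 \cdot 2 \left(1 - 2 \cdot 7^{2}\right) = 120744 \cdot 2 \left(1 - 98\right) = 120744 \cdot 2 \left(-97\right) = 120744 \left(-194\right) = -23424336$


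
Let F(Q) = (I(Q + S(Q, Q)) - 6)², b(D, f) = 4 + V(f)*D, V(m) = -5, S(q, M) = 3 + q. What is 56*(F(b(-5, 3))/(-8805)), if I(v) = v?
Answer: -33880/1761 ≈ -19.239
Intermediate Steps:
b(D, f) = 4 - 5*D
F(Q) = (-3 + 2*Q)² (F(Q) = ((Q + (3 + Q)) - 6)² = ((3 + 2*Q) - 6)² = (-3 + 2*Q)²)
56*(F(b(-5, 3))/(-8805)) = 56*((-3 + 2*(4 - 5*(-5)))²/(-8805)) = 56*((-3 + 2*(4 + 25))²*(-1/8805)) = 56*((-3 + 2*29)²*(-1/8805)) = 56*((-3 + 58)²*(-1/8805)) = 56*(55²*(-1/8805)) = 56*(3025*(-1/8805)) = 56*(-605/1761) = -33880/1761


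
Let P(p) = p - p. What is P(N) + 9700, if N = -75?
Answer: 9700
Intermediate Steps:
P(p) = 0
P(N) + 9700 = 0 + 9700 = 9700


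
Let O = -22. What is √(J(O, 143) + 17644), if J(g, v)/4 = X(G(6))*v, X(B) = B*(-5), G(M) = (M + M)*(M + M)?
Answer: 34*I*√341 ≈ 627.85*I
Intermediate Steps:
G(M) = 4*M² (G(M) = (2*M)*(2*M) = 4*M²)
X(B) = -5*B
J(g, v) = -2880*v (J(g, v) = 4*((-20*6²)*v) = 4*((-20*36)*v) = 4*((-5*144)*v) = 4*(-720*v) = -2880*v)
√(J(O, 143) + 17644) = √(-2880*143 + 17644) = √(-411840 + 17644) = √(-394196) = 34*I*√341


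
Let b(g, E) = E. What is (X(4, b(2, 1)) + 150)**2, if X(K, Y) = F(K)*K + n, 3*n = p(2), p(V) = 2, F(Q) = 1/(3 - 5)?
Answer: 198916/9 ≈ 22102.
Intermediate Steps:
F(Q) = -1/2 (F(Q) = 1/(-2) = -1/2)
n = 2/3 (n = (1/3)*2 = 2/3 ≈ 0.66667)
X(K, Y) = 2/3 - K/2 (X(K, Y) = -K/2 + 2/3 = 2/3 - K/2)
(X(4, b(2, 1)) + 150)**2 = ((2/3 - 1/2*4) + 150)**2 = ((2/3 - 2) + 150)**2 = (-4/3 + 150)**2 = (446/3)**2 = 198916/9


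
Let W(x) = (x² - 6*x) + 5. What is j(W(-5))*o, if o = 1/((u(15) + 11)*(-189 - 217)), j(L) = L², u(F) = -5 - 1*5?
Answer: -1800/203 ≈ -8.8670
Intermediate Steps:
u(F) = -10 (u(F) = -5 - 5 = -10)
W(x) = 5 + x² - 6*x
o = -1/406 (o = 1/((-10 + 11)*(-189 - 217)) = 1/(1*(-406)) = 1/(-406) = -1/406 ≈ -0.0024631)
j(W(-5))*o = (5 + (-5)² - 6*(-5))²*(-1/406) = (5 + 25 + 30)²*(-1/406) = 60²*(-1/406) = 3600*(-1/406) = -1800/203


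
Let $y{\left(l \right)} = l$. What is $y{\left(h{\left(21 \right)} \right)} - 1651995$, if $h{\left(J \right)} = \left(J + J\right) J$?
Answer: $-1651113$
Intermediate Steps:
$h{\left(J \right)} = 2 J^{2}$ ($h{\left(J \right)} = 2 J J = 2 J^{2}$)
$y{\left(h{\left(21 \right)} \right)} - 1651995 = 2 \cdot 21^{2} - 1651995 = 2 \cdot 441 - 1651995 = 882 - 1651995 = -1651113$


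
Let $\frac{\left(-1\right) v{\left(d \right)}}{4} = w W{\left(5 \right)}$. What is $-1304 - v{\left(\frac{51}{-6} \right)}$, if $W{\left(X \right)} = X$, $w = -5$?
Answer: $-1404$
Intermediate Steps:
$v{\left(d \right)} = 100$ ($v{\left(d \right)} = - 4 \left(\left(-5\right) 5\right) = \left(-4\right) \left(-25\right) = 100$)
$-1304 - v{\left(\frac{51}{-6} \right)} = -1304 - 100 = -1404$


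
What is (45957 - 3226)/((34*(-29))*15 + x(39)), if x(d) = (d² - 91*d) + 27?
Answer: -42731/16791 ≈ -2.5449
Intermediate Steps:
x(d) = 27 + d² - 91*d
(45957 - 3226)/((34*(-29))*15 + x(39)) = (45957 - 3226)/((34*(-29))*15 + (27 + 39² - 91*39)) = 42731/(-986*15 + (27 + 1521 - 3549)) = 42731/(-14790 - 2001) = 42731/(-16791) = 42731*(-1/16791) = -42731/16791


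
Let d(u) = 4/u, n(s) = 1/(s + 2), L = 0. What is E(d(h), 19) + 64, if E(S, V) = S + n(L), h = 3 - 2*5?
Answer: 895/14 ≈ 63.929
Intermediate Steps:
n(s) = 1/(2 + s)
h = -7 (h = 3 - 10 = -7)
E(S, V) = ½ + S (E(S, V) = S + 1/(2 + 0) = S + 1/2 = S + ½ = ½ + S)
E(d(h), 19) + 64 = (½ + 4/(-7)) + 64 = (½ + 4*(-⅐)) + 64 = (½ - 4/7) + 64 = -1/14 + 64 = 895/14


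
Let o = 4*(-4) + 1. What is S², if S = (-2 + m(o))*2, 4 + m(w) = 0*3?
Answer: 144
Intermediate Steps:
o = -15 (o = -16 + 1 = -15)
m(w) = -4 (m(w) = -4 + 0*3 = -4 + 0 = -4)
S = -12 (S = (-2 - 4)*2 = -6*2 = -12)
S² = (-12)² = 144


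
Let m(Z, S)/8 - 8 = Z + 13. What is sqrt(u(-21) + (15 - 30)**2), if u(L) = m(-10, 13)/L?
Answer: sqrt(97377)/21 ≈ 14.860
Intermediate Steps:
m(Z, S) = 168 + 8*Z (m(Z, S) = 64 + 8*(Z + 13) = 64 + 8*(13 + Z) = 64 + (104 + 8*Z) = 168 + 8*Z)
u(L) = 88/L (u(L) = (168 + 8*(-10))/L = (168 - 80)/L = 88/L)
sqrt(u(-21) + (15 - 30)**2) = sqrt(88/(-21) + (15 - 30)**2) = sqrt(88*(-1/21) + (-15)**2) = sqrt(-88/21 + 225) = sqrt(4637/21) = sqrt(97377)/21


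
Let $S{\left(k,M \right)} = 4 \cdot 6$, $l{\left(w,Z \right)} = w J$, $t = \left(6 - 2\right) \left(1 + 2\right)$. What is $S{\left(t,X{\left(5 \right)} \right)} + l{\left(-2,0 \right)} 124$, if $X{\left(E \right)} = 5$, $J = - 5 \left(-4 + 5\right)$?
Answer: $1264$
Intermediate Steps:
$J = -5$ ($J = \left(-5\right) 1 = -5$)
$t = 12$ ($t = 4 \cdot 3 = 12$)
$l{\left(w,Z \right)} = - 5 w$ ($l{\left(w,Z \right)} = w \left(-5\right) = - 5 w$)
$S{\left(k,M \right)} = 24$
$S{\left(t,X{\left(5 \right)} \right)} + l{\left(-2,0 \right)} 124 = 24 + \left(-5\right) \left(-2\right) 124 = 24 + 10 \cdot 124 = 24 + 1240 = 1264$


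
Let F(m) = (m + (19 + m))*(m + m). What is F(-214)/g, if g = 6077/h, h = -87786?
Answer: -15367114872/6077 ≈ -2.5287e+6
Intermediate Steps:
g = -6077/87786 (g = 6077/(-87786) = 6077*(-1/87786) = -6077/87786 ≈ -0.069225)
F(m) = 2*m*(19 + 2*m) (F(m) = (19 + 2*m)*(2*m) = 2*m*(19 + 2*m))
F(-214)/g = (2*(-214)*(19 + 2*(-214)))/(-6077/87786) = (2*(-214)*(19 - 428))*(-87786/6077) = (2*(-214)*(-409))*(-87786/6077) = 175052*(-87786/6077) = -15367114872/6077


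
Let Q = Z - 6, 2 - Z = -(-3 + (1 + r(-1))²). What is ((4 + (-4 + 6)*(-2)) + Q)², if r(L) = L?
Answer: 49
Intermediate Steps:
Z = -1 (Z = 2 - (-1)*(-3 + (1 - 1)²) = 2 - (-1)*(-3 + 0²) = 2 - (-1)*(-3 + 0) = 2 - (-1)*(-3) = 2 - 1*3 = 2 - 3 = -1)
Q = -7 (Q = -1 - 6 = -7)
((4 + (-4 + 6)*(-2)) + Q)² = ((4 + (-4 + 6)*(-2)) - 7)² = ((4 + 2*(-2)) - 7)² = ((4 - 4) - 7)² = (0 - 7)² = (-7)² = 49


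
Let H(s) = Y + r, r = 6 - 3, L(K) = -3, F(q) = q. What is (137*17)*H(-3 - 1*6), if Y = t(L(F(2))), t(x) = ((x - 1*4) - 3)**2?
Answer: 239887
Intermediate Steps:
t(x) = (-7 + x)**2 (t(x) = ((x - 4) - 3)**2 = ((-4 + x) - 3)**2 = (-7 + x)**2)
Y = 100 (Y = (-7 - 3)**2 = (-10)**2 = 100)
r = 3
H(s) = 103 (H(s) = 100 + 3 = 103)
(137*17)*H(-3 - 1*6) = (137*17)*103 = 2329*103 = 239887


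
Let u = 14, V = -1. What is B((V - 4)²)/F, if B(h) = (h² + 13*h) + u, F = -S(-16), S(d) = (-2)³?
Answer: 241/2 ≈ 120.50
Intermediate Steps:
S(d) = -8
F = 8 (F = -1*(-8) = 8)
B(h) = 14 + h² + 13*h (B(h) = (h² + 13*h) + 14 = 14 + h² + 13*h)
B((V - 4)²)/F = (14 + ((-1 - 4)²)² + 13*(-1 - 4)²)/8 = (14 + ((-5)²)² + 13*(-5)²)*(⅛) = (14 + 25² + 13*25)*(⅛) = (14 + 625 + 325)*(⅛) = 964*(⅛) = 241/2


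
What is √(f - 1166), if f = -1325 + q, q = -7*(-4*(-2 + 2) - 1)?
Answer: 6*I*√69 ≈ 49.84*I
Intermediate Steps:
q = 7 (q = -7*(-4*0 - 1) = -7*(0 - 1) = -7*(-1) = 7)
f = -1318 (f = -1325 + 7 = -1318)
√(f - 1166) = √(-1318 - 1166) = √(-2484) = 6*I*√69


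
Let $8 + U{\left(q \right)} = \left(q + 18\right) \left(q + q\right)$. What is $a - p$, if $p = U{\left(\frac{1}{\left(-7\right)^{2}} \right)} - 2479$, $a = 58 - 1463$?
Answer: $\frac{2596116}{2401} \approx 1081.3$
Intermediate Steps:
$a = -1405$ ($a = 58 - 1463 = -1405$)
$U{\left(q \right)} = -8 + 2 q \left(18 + q\right)$ ($U{\left(q \right)} = -8 + \left(q + 18\right) \left(q + q\right) = -8 + \left(18 + q\right) 2 q = -8 + 2 q \left(18 + q\right)$)
$p = - \frac{5969521}{2401}$ ($p = \left(-8 + 2 \left(\frac{1}{\left(-7\right)^{2}}\right)^{2} + \frac{36}{\left(-7\right)^{2}}\right) - 2479 = \left(-8 + 2 \left(\frac{1}{49}\right)^{2} + \frac{36}{49}\right) - 2479 = \left(-8 + \frac{2}{2401} + 36 \cdot \frac{1}{49}\right) - 2479 = \left(-8 + 2 \cdot \frac{1}{2401} + \frac{36}{49}\right) - 2479 = \left(-8 + \frac{2}{2401} + \frac{36}{49}\right) - 2479 = - \frac{17442}{2401} - 2479 = - \frac{5969521}{2401} \approx -2486.3$)
$a - p = -1405 - - \frac{5969521}{2401} = -1405 + \frac{5969521}{2401} = \frac{2596116}{2401}$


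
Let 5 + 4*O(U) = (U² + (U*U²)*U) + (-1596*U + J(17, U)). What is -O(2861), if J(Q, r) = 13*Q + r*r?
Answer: -66999491677743/4 ≈ -1.6750e+13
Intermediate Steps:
J(Q, r) = r² + 13*Q (J(Q, r) = 13*Q + r² = r² + 13*Q)
O(U) = 54 + U²/2 - 399*U + U⁴/4 (O(U) = -5/4 + ((U² + (U*U²)*U) + (-1596*U + (U² + 13*17)))/4 = -5/4 + ((U² + U³*U) + (-1596*U + (U² + 221)))/4 = -5/4 + ((U² + U⁴) + (-1596*U + (221 + U²)))/4 = -5/4 + ((U² + U⁴) + (221 + U² - 1596*U))/4 = -5/4 + (221 + U⁴ - 1596*U + 2*U²)/4 = -5/4 + (221/4 + U²/2 - 399*U + U⁴/4) = 54 + U²/2 - 399*U + U⁴/4)
-O(2861) = -(54 + (½)*2861² - 399*2861 + (¼)*2861⁴) = -(54 + (½)*8185321 - 1141539 + (¼)*66999479873041) = -(54 + 8185321/2 - 1141539 + 66999479873041/4) = -1*66999491677743/4 = -66999491677743/4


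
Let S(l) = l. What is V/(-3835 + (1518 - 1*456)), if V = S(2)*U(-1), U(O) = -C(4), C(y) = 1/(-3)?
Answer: -2/8319 ≈ -0.00024041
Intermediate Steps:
C(y) = -⅓
U(O) = ⅓ (U(O) = -1*(-⅓) = ⅓)
V = ⅔ (V = 2*(⅓) = ⅔ ≈ 0.66667)
V/(-3835 + (1518 - 1*456)) = (⅔)/(-3835 + (1518 - 1*456)) = (⅔)/(-3835 + (1518 - 456)) = (⅔)/(-3835 + 1062) = (⅔)/(-2773) = -1/2773*⅔ = -2/8319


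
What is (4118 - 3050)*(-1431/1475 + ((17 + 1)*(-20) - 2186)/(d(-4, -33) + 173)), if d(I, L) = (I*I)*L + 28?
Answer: 1170319028/160775 ≈ 7279.2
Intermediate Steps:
d(I, L) = 28 + L*I**2 (d(I, L) = I**2*L + 28 = L*I**2 + 28 = 28 + L*I**2)
(4118 - 3050)*(-1431/1475 + ((17 + 1)*(-20) - 2186)/(d(-4, -33) + 173)) = (4118 - 3050)*(-1431/1475 + ((17 + 1)*(-20) - 2186)/((28 - 33*(-4)**2) + 173)) = 1068*(-1431*1/1475 + (18*(-20) - 2186)/((28 - 33*16) + 173)) = 1068*(-1431/1475 + (-360 - 2186)/((28 - 528) + 173)) = 1068*(-1431/1475 - 2546/(-500 + 173)) = 1068*(-1431/1475 - 2546/(-327)) = 1068*(-1431/1475 - 2546*(-1/327)) = 1068*(-1431/1475 + 2546/327) = 1068*(3287413/482325) = 1170319028/160775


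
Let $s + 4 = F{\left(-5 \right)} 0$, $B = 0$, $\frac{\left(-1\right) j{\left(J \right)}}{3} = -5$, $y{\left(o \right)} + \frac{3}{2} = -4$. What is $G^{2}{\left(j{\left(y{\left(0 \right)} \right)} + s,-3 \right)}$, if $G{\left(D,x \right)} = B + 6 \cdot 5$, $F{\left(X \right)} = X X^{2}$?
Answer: $900$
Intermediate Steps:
$F{\left(X \right)} = X^{3}$
$y{\left(o \right)} = - \frac{11}{2}$ ($y{\left(o \right)} = - \frac{3}{2} - 4 = - \frac{11}{2}$)
$j{\left(J \right)} = 15$ ($j{\left(J \right)} = \left(-3\right) \left(-5\right) = 15$)
$s = -4$ ($s = -4 + \left(-5\right)^{3} \cdot 0 = -4 - 0 = -4 + 0 = -4$)
$G{\left(D,x \right)} = 30$ ($G{\left(D,x \right)} = 0 + 6 \cdot 5 = 0 + 30 = 30$)
$G^{2}{\left(j{\left(y{\left(0 \right)} \right)} + s,-3 \right)} = 30^{2} = 900$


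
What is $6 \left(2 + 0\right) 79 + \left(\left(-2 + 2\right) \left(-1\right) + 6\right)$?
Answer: $954$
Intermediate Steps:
$6 \left(2 + 0\right) 79 + \left(\left(-2 + 2\right) \left(-1\right) + 6\right) = 6 \cdot 2 \cdot 79 + \left(0 \left(-1\right) + 6\right) = 12 \cdot 79 + \left(0 + 6\right) = 948 + 6 = 954$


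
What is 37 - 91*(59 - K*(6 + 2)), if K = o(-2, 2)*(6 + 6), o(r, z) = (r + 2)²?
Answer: -5332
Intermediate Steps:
o(r, z) = (2 + r)²
K = 0 (K = (2 - 2)²*(6 + 6) = 0²*12 = 0*12 = 0)
37 - 91*(59 - K*(6 + 2)) = 37 - 91*(59 - 0*(6 + 2)) = 37 - 91*(59 - 0*8) = 37 - 91*(59 - 1*0) = 37 - 91*(59 + 0) = 37 - 91*59 = 37 - 5369 = -5332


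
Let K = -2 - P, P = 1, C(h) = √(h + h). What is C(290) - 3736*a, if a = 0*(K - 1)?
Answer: 2*√145 ≈ 24.083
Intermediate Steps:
C(h) = √2*√h (C(h) = √(2*h) = √2*√h)
K = -3 (K = -2 - 1*1 = -2 - 1 = -3)
a = 0 (a = 0*(-3 - 1) = 0*(-4) = 0)
C(290) - 3736*a = √2*√290 - 3736*0 = 2*√145 - 1*0 = 2*√145 + 0 = 2*√145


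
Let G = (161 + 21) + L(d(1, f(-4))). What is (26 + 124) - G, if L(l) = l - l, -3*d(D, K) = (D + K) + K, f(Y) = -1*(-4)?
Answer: -32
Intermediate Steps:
f(Y) = 4
d(D, K) = -2*K/3 - D/3 (d(D, K) = -((D + K) + K)/3 = -(D + 2*K)/3 = -2*K/3 - D/3)
L(l) = 0
G = 182 (G = (161 + 21) + 0 = 182 + 0 = 182)
(26 + 124) - G = (26 + 124) - 1*182 = 150 - 182 = -32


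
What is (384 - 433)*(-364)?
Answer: 17836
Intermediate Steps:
(384 - 433)*(-364) = -49*(-364) = 17836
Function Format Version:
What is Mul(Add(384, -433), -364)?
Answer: 17836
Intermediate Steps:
Mul(Add(384, -433), -364) = Mul(-49, -364) = 17836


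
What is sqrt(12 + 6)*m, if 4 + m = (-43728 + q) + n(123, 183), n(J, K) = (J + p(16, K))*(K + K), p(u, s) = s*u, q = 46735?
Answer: 3359007*sqrt(2) ≈ 4.7504e+6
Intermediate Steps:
n(J, K) = 2*K*(J + 16*K) (n(J, K) = (J + K*16)*(K + K) = (J + 16*K)*(2*K) = 2*K*(J + 16*K))
m = 1119669 (m = -4 + ((-43728 + 46735) + 2*183*(123 + 16*183)) = -4 + (3007 + 2*183*(123 + 2928)) = -4 + (3007 + 2*183*3051) = -4 + (3007 + 1116666) = -4 + 1119673 = 1119669)
sqrt(12 + 6)*m = sqrt(12 + 6)*1119669 = sqrt(18)*1119669 = (3*sqrt(2))*1119669 = 3359007*sqrt(2)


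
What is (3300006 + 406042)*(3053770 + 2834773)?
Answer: 21823223008064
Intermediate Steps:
(3300006 + 406042)*(3053770 + 2834773) = 3706048*5888543 = 21823223008064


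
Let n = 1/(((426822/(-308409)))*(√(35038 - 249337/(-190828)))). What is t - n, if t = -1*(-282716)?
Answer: 282716 + 461*√2636297021267/193907943229 ≈ 2.8272e+5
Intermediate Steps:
n = -461*√2636297021267/193907943229 (n = 1/(((426822*(-1/308409)))*(√(35038 - 249337*(-1/190828)))) = 1/((-638/461)*(√(35038 + 22667/17348))) = -461*2*√2636297021267/607861891/638 = -461*√2636297021267/193907943229 ≈ -0.0038601)
t = 282716
t - n = 282716 - (-461)*√2636297021267/193907943229 = 282716 + 461*√2636297021267/193907943229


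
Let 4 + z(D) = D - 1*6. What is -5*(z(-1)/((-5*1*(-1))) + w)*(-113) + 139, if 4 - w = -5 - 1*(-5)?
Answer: 1156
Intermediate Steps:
z(D) = -10 + D (z(D) = -4 + (D - 1*6) = -4 + (D - 6) = -4 + (-6 + D) = -10 + D)
w = 4 (w = 4 - (-5 - 1*(-5)) = 4 - (-5 + 5) = 4 - 1*0 = 4 + 0 = 4)
-5*(z(-1)/((-5*1*(-1))) + w)*(-113) + 139 = -5*((-10 - 1)/((-5*1*(-1))) + 4)*(-113) + 139 = -5*(-11/((-5*(-1))) + 4)*(-113) + 139 = -5*(-11/5 + 4)*(-113) + 139 = -5*9/5*(-113) + 139 = -9*(-113) + 139 = 1017 + 139 = 1156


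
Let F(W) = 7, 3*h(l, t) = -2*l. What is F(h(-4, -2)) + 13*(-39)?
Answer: -500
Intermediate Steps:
h(l, t) = -2*l/3 (h(l, t) = (-2*l)/3 = -2*l/3)
F(h(-4, -2)) + 13*(-39) = 7 + 13*(-39) = 7 - 507 = -500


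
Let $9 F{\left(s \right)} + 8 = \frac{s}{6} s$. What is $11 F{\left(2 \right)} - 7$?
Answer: $- \frac{431}{27} \approx -15.963$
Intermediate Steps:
$F{\left(s \right)} = - \frac{8}{9} + \frac{s^{2}}{54}$ ($F{\left(s \right)} = - \frac{8}{9} + \frac{\frac{s}{6} s}{9} = - \frac{8}{9} + \frac{\frac{1}{6} s^{2}}{9} = - \frac{8}{9} + \frac{s^{2}}{54}$)
$11 F{\left(2 \right)} - 7 = 11 \left(- \frac{8}{9} + \frac{2^{2}}{54}\right) - 7 = 11 \left(- \frac{8}{9} + \frac{1}{54} \cdot 4\right) - 7 = 11 \left(- \frac{8}{9} + \frac{2}{27}\right) - 7 = 11 \left(- \frac{22}{27}\right) - 7 = - \frac{242}{27} - 7 = - \frac{431}{27}$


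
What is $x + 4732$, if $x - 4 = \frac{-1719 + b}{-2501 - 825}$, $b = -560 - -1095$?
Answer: $\frac{7876560}{1663} \approx 4736.4$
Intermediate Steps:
$b = 535$ ($b = -560 + 1095 = 535$)
$x = \frac{7244}{1663}$ ($x = 4 + \frac{-1719 + 535}{-2501 - 825} = 4 - \frac{1184}{-3326} = 4 - - \frac{592}{1663} = 4 + \frac{592}{1663} = \frac{7244}{1663} \approx 4.356$)
$x + 4732 = \frac{7244}{1663} + 4732 = \frac{7876560}{1663}$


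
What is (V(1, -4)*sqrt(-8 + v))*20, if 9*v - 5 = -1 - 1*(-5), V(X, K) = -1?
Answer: -20*I*sqrt(7) ≈ -52.915*I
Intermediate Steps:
v = 1 (v = 5/9 + (-1 - 1*(-5))/9 = 5/9 + (-1 + 5)/9 = 5/9 + (1/9)*4 = 5/9 + 4/9 = 1)
(V(1, -4)*sqrt(-8 + v))*20 = -sqrt(-8 + 1)*20 = -sqrt(-7)*20 = -I*sqrt(7)*20 = -20*I*sqrt(7)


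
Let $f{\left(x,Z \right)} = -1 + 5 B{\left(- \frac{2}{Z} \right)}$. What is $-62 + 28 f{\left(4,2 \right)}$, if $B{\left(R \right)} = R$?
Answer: $-230$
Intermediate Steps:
$f{\left(x,Z \right)} = -1 - \frac{10}{Z}$ ($f{\left(x,Z \right)} = -1 + 5 \left(- \frac{2}{Z}\right) = -1 - \frac{10}{Z}$)
$-62 + 28 f{\left(4,2 \right)} = -62 + 28 \frac{-10 - 2}{2} = -62 + 28 \cdot \frac{1}{2} \left(-12\right) = -62 + 28 \left(-6\right) = -62 - 168 = -230$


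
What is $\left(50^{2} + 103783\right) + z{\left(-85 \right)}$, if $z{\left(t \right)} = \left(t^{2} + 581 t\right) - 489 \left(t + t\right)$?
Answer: $147253$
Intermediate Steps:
$z{\left(t \right)} = t^{2} - 397 t$ ($z{\left(t \right)} = \left(t^{2} + 581 t\right) - 489 \cdot 2 t = \left(t^{2} + 581 t\right) - 978 t = t^{2} - 397 t$)
$\left(50^{2} + 103783\right) + z{\left(-85 \right)} = \left(50^{2} + 103783\right) - 85 \left(-397 - 85\right) = \left(2500 + 103783\right) - -40970 = 106283 + 40970 = 147253$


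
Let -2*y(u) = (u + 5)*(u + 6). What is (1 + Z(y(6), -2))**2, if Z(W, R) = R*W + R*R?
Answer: 18769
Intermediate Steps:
y(u) = -(5 + u)*(6 + u)/2 (y(u) = -(u + 5)*(u + 6)/2 = -(5 + u)*(6 + u)/2)
Z(W, R) = R**2 + R*W (Z(W, R) = R*W + R**2 = R**2 + R*W)
(1 + Z(y(6), -2))**2 = (1 - 2*(-2 + (-15 - 11/2*6 - 1/2*6**2)))**2 = (1 - 2*(-2 + (-15 - 33 - 1/2*36)))**2 = (1 - 2*(-2 + (-15 - 33 - 18)))**2 = (1 - 2*(-2 - 66))**2 = (1 - 2*(-68))**2 = (1 + 136)**2 = 137**2 = 18769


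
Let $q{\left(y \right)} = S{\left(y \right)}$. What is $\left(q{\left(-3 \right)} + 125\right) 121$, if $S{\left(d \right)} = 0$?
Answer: $15125$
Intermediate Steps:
$q{\left(y \right)} = 0$
$\left(q{\left(-3 \right)} + 125\right) 121 = \left(0 + 125\right) 121 = 125 \cdot 121 = 15125$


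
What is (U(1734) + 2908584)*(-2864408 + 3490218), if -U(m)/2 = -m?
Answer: 1822391262120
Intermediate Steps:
U(m) = 2*m (U(m) = -(-2)*m = 2*m)
(U(1734) + 2908584)*(-2864408 + 3490218) = (2*1734 + 2908584)*(-2864408 + 3490218) = (3468 + 2908584)*625810 = 2912052*625810 = 1822391262120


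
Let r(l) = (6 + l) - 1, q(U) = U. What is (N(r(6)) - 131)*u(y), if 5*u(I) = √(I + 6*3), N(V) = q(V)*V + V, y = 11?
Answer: √29/5 ≈ 1.0770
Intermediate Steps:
r(l) = 5 + l
N(V) = V + V² (N(V) = V*V + V = V² + V = V + V²)
u(I) = √(18 + I)/5 (u(I) = √(I + 6*3)/5 = √(I + 18)/5 = √(18 + I)/5)
(N(r(6)) - 131)*u(y) = ((5 + 6)*(1 + (5 + 6)) - 131)*(√(18 + 11)/5) = (11*(1 + 11) - 131)*(√29/5) = (11*12 - 131)*(√29/5) = (132 - 131)*(√29/5) = 1*(√29/5) = √29/5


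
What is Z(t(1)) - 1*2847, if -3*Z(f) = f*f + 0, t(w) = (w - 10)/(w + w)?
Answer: -11415/4 ≈ -2853.8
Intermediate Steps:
t(w) = (-10 + w)/(2*w) (t(w) = (-10 + w)/((2*w)) = (-10 + w)*(1/(2*w)) = (-10 + w)/(2*w))
Z(f) = -f**2/3 (Z(f) = -(f*f + 0)/3 = -(f**2 + 0)/3 = -f**2/3)
Z(t(1)) - 1*2847 = -(-10 + 1)**2/4/3 - 1*2847 = -((1/2)*1*(-9))**2/3 - 2847 = -(-9/2)**2/3 - 2847 = -1/3*81/4 - 2847 = -27/4 - 2847 = -11415/4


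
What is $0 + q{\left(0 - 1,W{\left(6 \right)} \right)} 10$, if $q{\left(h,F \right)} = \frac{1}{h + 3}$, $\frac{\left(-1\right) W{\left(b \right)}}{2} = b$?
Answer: $5$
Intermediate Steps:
$W{\left(b \right)} = - 2 b$
$q{\left(h,F \right)} = \frac{1}{3 + h}$
$0 + q{\left(0 - 1,W{\left(6 \right)} \right)} 10 = 0 + \frac{1}{3 + \left(0 - 1\right)} 10 = 0 + \frac{1}{3 - 1} \cdot 10 = 0 + \frac{1}{2} \cdot 10 = 0 + 5 = 5$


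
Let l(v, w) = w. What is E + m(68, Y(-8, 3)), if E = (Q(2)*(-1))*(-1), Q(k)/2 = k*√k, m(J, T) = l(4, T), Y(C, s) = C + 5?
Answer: -3 + 4*√2 ≈ 2.6569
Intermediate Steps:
Y(C, s) = 5 + C
m(J, T) = T
Q(k) = 2*k^(3/2) (Q(k) = 2*(k*√k) = 2*k^(3/2))
E = 4*√2 (E = ((2*2^(3/2))*(-1))*(-1) = ((2*(2*√2))*(-1))*(-1) = ((4*√2)*(-1))*(-1) = -4*√2*(-1) = 4*√2 ≈ 5.6569)
E + m(68, Y(-8, 3)) = 4*√2 + (5 - 8) = 4*√2 - 3 = -3 + 4*√2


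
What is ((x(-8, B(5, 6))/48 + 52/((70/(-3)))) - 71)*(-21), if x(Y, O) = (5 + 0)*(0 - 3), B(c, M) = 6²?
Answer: 123549/80 ≈ 1544.4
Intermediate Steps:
B(c, M) = 36
x(Y, O) = -15 (x(Y, O) = 5*(-3) = -15)
((x(-8, B(5, 6))/48 + 52/((70/(-3)))) - 71)*(-21) = ((-15/48 + 52/((70/(-3)))) - 71)*(-21) = ((-15*1/48 + 52/((70*(-⅓)))) - 71)*(-21) = ((-5/16 + 52/(-70/3)) - 71)*(-21) = ((-5/16 + 52*(-3/70)) - 71)*(-21) = ((-5/16 - 78/35) - 71)*(-21) = (-1423/560 - 71)*(-21) = -41183/560*(-21) = 123549/80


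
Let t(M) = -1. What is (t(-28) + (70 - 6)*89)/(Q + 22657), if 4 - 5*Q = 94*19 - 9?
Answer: 28475/111512 ≈ 0.25535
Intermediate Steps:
Q = -1773/5 (Q = ⅘ - (94*19 - 9)/5 = ⅘ - (1786 - 9)/5 = ⅘ - ⅕*1777 = ⅘ - 1777/5 = -1773/5 ≈ -354.60)
(t(-28) + (70 - 6)*89)/(Q + 22657) = (-1 + (70 - 6)*89)/(-1773/5 + 22657) = (-1 + 64*89)/(111512/5) = (-1 + 5696)*(5/111512) = 5695*(5/111512) = 28475/111512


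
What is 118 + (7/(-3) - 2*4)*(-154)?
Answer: 5128/3 ≈ 1709.3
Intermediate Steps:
118 + (7/(-3) - 2*4)*(-154) = 118 + (7*(-1/3) - 8)*(-154) = 118 + (-7/3 - 8)*(-154) = 118 - 31/3*(-154) = 118 + 4774/3 = 5128/3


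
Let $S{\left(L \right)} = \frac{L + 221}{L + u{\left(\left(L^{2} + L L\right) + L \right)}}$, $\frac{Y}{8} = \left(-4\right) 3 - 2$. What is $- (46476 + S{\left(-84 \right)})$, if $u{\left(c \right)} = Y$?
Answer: $- \frac{9109159}{196} \approx -46475.0$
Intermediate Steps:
$Y = -112$ ($Y = 8 \left(\left(-4\right) 3 - 2\right) = 8 \left(-12 - 2\right) = 8 \left(-14\right) = -112$)
$u{\left(c \right)} = -112$
$S{\left(L \right)} = \frac{221 + L}{-112 + L}$ ($S{\left(L \right)} = \frac{L + 221}{L - 112} = \frac{221 + L}{-112 + L}$)
$- (46476 + S{\left(-84 \right)}) = - (46476 + \frac{221 - 84}{-112 - 84}) = - (46476 + \frac{1}{-196} \cdot 137) = - (46476 - \frac{137}{196}) = \left(-1\right) \frac{9109159}{196} = - \frac{9109159}{196}$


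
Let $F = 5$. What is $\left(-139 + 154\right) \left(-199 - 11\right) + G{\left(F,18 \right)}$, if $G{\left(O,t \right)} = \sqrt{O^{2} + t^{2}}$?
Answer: $-3150 + \sqrt{349} \approx -3131.3$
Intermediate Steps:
$\left(-139 + 154\right) \left(-199 - 11\right) + G{\left(F,18 \right)} = \left(-139 + 154\right) \left(-199 - 11\right) + \sqrt{5^{2} + 18^{2}} = 15 \left(-210\right) + \sqrt{25 + 324} = -3150 + \sqrt{349}$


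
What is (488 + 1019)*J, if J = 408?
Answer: 614856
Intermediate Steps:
(488 + 1019)*J = (488 + 1019)*408 = 1507*408 = 614856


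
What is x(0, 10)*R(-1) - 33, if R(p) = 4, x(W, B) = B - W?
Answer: 7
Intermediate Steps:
x(0, 10)*R(-1) - 33 = (10 - 1*0)*4 - 33 = (10 + 0)*4 - 33 = 10*4 - 33 = 40 - 33 = 7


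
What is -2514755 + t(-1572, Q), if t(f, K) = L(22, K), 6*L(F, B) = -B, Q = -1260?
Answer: -2514545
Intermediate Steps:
L(F, B) = -B/6 (L(F, B) = (-B)/6 = -B/6)
t(f, K) = -K/6
-2514755 + t(-1572, Q) = -2514755 - 1/6*(-1260) = -2514755 + 210 = -2514545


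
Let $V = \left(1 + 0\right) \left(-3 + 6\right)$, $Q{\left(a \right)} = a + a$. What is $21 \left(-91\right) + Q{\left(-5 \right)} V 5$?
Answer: $-2061$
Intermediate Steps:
$Q{\left(a \right)} = 2 a$
$V = 3$ ($V = 1 \cdot 3 = 3$)
$21 \left(-91\right) + Q{\left(-5 \right)} V 5 = 21 \left(-91\right) + 2 \left(-5\right) 3 \cdot 5 = -1911 + \left(-10\right) 3 \cdot 5 = -1911 - 150 = -2061$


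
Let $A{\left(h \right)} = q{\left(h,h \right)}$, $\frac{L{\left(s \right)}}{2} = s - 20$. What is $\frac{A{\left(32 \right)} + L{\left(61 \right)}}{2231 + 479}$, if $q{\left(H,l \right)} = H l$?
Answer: $\frac{553}{1355} \approx 0.40812$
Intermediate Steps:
$L{\left(s \right)} = -40 + 2 s$ ($L{\left(s \right)} = 2 \left(s - 20\right) = 2 \left(-20 + s\right) = -40 + 2 s$)
$A{\left(h \right)} = h^{2}$ ($A{\left(h \right)} = h h = h^{2}$)
$\frac{A{\left(32 \right)} + L{\left(61 \right)}}{2231 + 479} = \frac{32^{2} + \left(-40 + 2 \cdot 61\right)}{2231 + 479} = \frac{1024 + \left(-40 + 122\right)}{2710} = \left(1024 + 82\right) \frac{1}{2710} = 1106 \cdot \frac{1}{2710} = \frac{553}{1355}$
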